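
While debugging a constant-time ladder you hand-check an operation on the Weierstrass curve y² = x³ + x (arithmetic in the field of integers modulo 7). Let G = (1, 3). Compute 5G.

Repeated addition: build up to 5G.
2G: tangent at (1, 3): λ = (3·1² + 1)/(2·3) ≡ 4/6. 6⁻¹ ≡ 6 (mod 7), so λ ≡ 4·6 ≡ 3.
  x = λ² - 1 - 1 = 9 - 2 ≡ 0; y = λ·(1 - 0) - 3 ≡ 0. → (0, 0)
3G: (0, 0) + (1, 3). λ = (3 - 0)/(1 - 0) ≡ 3/1 mod 7. 1⁻¹ ≡ 1 (mod 7), so λ ≡ 3.
  x = λ² - 0 - 1 = 9 - 1 ≡ 1; y = λ·(0 - 1) - 0 ≡ 4. → (1, 4)
4G: (1, 4) + (1, 3): same x and y₁ ≡ -y₂, so the sum is ∞.
5G: ∞ + (1, 3) = (1, 3) (identity).

(1, 3)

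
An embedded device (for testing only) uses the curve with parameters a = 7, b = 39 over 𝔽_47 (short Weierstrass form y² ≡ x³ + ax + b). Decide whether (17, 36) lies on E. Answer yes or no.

y² = 36² ≡ 27; x³ + 7x + 39 = 5071 ≡ 42 (mod 47). 27 ≠ 42.

no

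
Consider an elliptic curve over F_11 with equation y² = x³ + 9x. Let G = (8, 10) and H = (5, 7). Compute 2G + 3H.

First 2G:
Repeated addition: build up to 2G.
2G: tangent at (8, 10): λ = (3·8² + 9)/(2·10) ≡ 3/9. 9⁻¹ ≡ 5 (mod 11), so λ ≡ 3·5 ≡ 4.
  x = λ² - 8 - 8 = 16 - 16 ≡ 0; y = λ·(8 - 0) - 10 ≡ 0. → (0, 0)
2G = (0, 0).
Next 3H:
Repeated addition: build up to 3H.
2H: tangent at (5, 7): λ = (3·5² + 9)/(2·7) ≡ 7/3. 3⁻¹ ≡ 4 (mod 11), so λ ≡ 7·4 ≡ 6.
  x = λ² - 5 - 5 = 36 - 10 ≡ 4; y = λ·(5 - 4) - 7 ≡ 10. → (4, 10)
3H: (4, 10) + (5, 7). λ = (7 - 10)/(5 - 4) ≡ 8/1 mod 11. 1⁻¹ ≡ 1 (mod 11) since 1·1 = 1 ≡ 1, so λ ≡ 8.
  x = λ² - 4 - 5 = 64 - 9 ≡ 0; y = λ·(4 - 0) - 10 ≡ 0. → (0, 0)
3H = (0, 0).
Finally 2G + 3H:
(0, 0) + (0, 0): same x and y₁ ≡ -y₂, so the sum is ∞.

O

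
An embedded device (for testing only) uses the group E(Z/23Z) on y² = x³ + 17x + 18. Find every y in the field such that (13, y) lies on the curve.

x³ + 17x + 18 = 2436 ≡ 21 (mod 23).
21 is a non-residue mod 23; no y exists.

none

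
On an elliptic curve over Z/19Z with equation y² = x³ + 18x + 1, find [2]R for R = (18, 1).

tangent at (18, 1): λ = (3·18² + 18)/(2·1) ≡ 2/2. 2⁻¹ ≡ 10 (mod 19), so λ ≡ 2·10 ≡ 1.
  x = λ² - 18 - 18 = 1 - 36 ≡ 3; y = λ·(18 - 3) - 1 ≡ 14. → (3, 14)

(3, 14)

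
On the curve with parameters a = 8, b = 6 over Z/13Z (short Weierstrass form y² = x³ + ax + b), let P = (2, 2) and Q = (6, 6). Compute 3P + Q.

(12, 6)

First 3P:
Repeated addition: build up to 3P.
2P: tangent at (2, 2): λ = (3·2² + 8)/(2·2) ≡ 7/4. 4⁻¹ ≡ 10 (mod 13), so λ ≡ 7·10 ≡ 5.
  x = λ² - 2 - 2 = 25 - 4 ≡ 8; y = λ·(2 - 8) - 2 ≡ 7. → (8, 7)
3P: (8, 7) + (2, 2). λ = (2 - 7)/(2 - 8) ≡ 8/7 mod 13. 7⁻¹ ≡ 2 (mod 13), so λ ≡ 3.
  x = λ² - 8 - 2 = 9 - 10 ≡ 12; y = λ·(8 - 12) - 7 ≡ 7. → (12, 7)
3P = (12, 7).
Finally 3P + Q:
(12, 7) + (6, 6). λ = (6 - 7)/(6 - 12) ≡ 12/7 mod 13. 7⁻¹ ≡ 2 (mod 13), so λ ≡ 11.
  x = λ² - 12 - 6 = 121 - 18 ≡ 12; y = λ·(12 - 12) - 7 ≡ 6. → (12, 6)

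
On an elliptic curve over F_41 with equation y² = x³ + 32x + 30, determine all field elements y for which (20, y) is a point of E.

none

x³ + 32x + 30 = 8670 ≡ 19 (mod 41).
19 is a non-residue mod 41; no y exists.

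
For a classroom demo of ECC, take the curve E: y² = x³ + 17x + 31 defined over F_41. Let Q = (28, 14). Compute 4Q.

Repeated addition: build up to 4Q.
2Q: tangent at (28, 14): λ = (3·28² + 17)/(2·14) ≡ 32/28. 28⁻¹ ≡ 22 (mod 41) since 28·22 = 616 ≡ 1, so λ ≡ 32·22 ≡ 7.
  x = λ² - 28 - 28 = 49 - 56 ≡ 34; y = λ·(28 - 34) - 14 ≡ 26. → (34, 26)
3Q: (34, 26) + (28, 14). λ = (14 - 26)/(28 - 34) ≡ 29/35 mod 41. 35⁻¹ ≡ 34 (mod 41) since 35·34 = 1190 ≡ 1, so λ ≡ 2.
  x = λ² - 34 - 28 = 4 - 62 ≡ 24; y = λ·(34 - 24) - 26 ≡ 35. → (24, 35)
4Q: (24, 35) + (28, 14). λ = (14 - 35)/(28 - 24) ≡ 20/4 mod 41. 4⁻¹ ≡ 31 (mod 41), so λ ≡ 5.
  x = λ² - 24 - 28 = 25 - 52 ≡ 14; y = λ·(24 - 14) - 35 ≡ 15. → (14, 15)

(14, 15)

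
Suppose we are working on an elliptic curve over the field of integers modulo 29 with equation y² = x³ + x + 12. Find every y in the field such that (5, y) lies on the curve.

none

x³ + 1x + 12 = 142 ≡ 26 (mod 29).
26 is a non-residue mod 29; no y exists.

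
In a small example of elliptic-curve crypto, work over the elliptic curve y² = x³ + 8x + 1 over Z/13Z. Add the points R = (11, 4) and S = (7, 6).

(5, 6)

(11, 4) + (7, 6). λ = (6 - 4)/(7 - 11) ≡ 2/9 mod 13. 9⁻¹ ≡ 3 (mod 13) since 9·3 = 27 ≡ 1, so λ ≡ 6.
  x = λ² - 11 - 7 = 36 - 18 ≡ 5; y = λ·(11 - 5) - 4 ≡ 6. → (5, 6)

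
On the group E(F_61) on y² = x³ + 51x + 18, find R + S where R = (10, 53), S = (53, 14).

(1, 58)

(10, 53) + (53, 14). λ = (14 - 53)/(53 - 10) ≡ 22/43 mod 61. 43⁻¹ ≡ 44 (mod 61) since 43·44 = 1892 ≡ 1, so λ ≡ 53.
  x = λ² - 10 - 53 = 2809 - 63 ≡ 1; y = λ·(10 - 1) - 53 ≡ 58. → (1, 58)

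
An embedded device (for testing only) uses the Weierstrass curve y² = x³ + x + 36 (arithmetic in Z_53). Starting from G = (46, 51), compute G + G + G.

(6, 29)

Repeated addition: build up to 3G.
2G: tangent at (46, 51): λ = (3·46² + 1)/(2·51) ≡ 42/49. 49⁻¹ ≡ 13 (mod 53), so λ ≡ 42·13 ≡ 16.
  x = λ² - 46 - 46 = 256 - 92 ≡ 5; y = λ·(46 - 5) - 51 ≡ 22. → (5, 22)
3G: (5, 22) + (46, 51). λ = (51 - 22)/(46 - 5) ≡ 29/41 mod 53. 41⁻¹ ≡ 22 (mod 53), so λ ≡ 2.
  x = λ² - 5 - 46 = 4 - 51 ≡ 6; y = λ·(5 - 6) - 22 ≡ 29. → (6, 29)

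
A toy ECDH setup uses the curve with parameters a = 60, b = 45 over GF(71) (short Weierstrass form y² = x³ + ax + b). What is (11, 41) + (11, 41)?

tangent at (11, 41): λ = (3·11² + 60)/(2·41) ≡ 68/11. 11⁻¹ ≡ 13 (mod 71) since 11·13 = 143 ≡ 1, so λ ≡ 68·13 ≡ 32.
  x = λ² - 11 - 11 = 1024 - 22 ≡ 8; y = λ·(11 - 8) - 41 ≡ 55. → (8, 55)

(8, 55)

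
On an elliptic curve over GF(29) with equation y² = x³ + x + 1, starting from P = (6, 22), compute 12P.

Repeated addition: build up to 12P.
2P: tangent at (6, 22): λ = (3·6² + 1)/(2·22) ≡ 22/15. 15⁻¹ ≡ 2 (mod 29), so λ ≡ 22·2 ≡ 15.
  x = λ² - 6 - 6 = 225 - 12 ≡ 10; y = λ·(6 - 10) - 22 ≡ 5. → (10, 5)
3P: (10, 5) + (6, 22). λ = (22 - 5)/(6 - 10) ≡ 17/25 mod 29. 25⁻¹ ≡ 7 (mod 29), so λ ≡ 3.
  x = λ² - 10 - 6 = 9 - 16 ≡ 22; y = λ·(10 - 22) - 5 ≡ 17. → (22, 17)
4P: (22, 17) + (6, 22). λ = (22 - 17)/(6 - 22) ≡ 5/13 mod 29. 13⁻¹ ≡ 9 (mod 29) since 13·9 = 117 ≡ 1, so λ ≡ 16.
  x = λ² - 22 - 6 = 256 - 28 ≡ 25; y = λ·(22 - 25) - 17 ≡ 22. → (25, 22)
5P: (25, 22) + (6, 22). λ = (22 - 22)/(6 - 25) ≡ 0/10 mod 29. 10⁻¹ ≡ 3 (mod 29), so λ ≡ 0.
  x = λ² - 25 - 6 = 0 - 31 ≡ 27; y = λ·(25 - 27) - 22 ≡ 7. → (27, 7)
6P: (27, 7) + (6, 22). λ = (22 - 7)/(6 - 27) ≡ 15/8 mod 29. 8⁻¹ ≡ 11 (mod 29), so λ ≡ 20.
  x = λ² - 27 - 6 = 400 - 33 ≡ 19; y = λ·(27 - 19) - 7 ≡ 8. → (19, 8)
7P: (19, 8) + (6, 22). λ = (22 - 8)/(6 - 19) ≡ 14/16 mod 29. 16⁻¹ ≡ 20 (mod 29) since 16·20 = 320 ≡ 1, so λ ≡ 19.
  x = λ² - 19 - 6 = 361 - 25 ≡ 17; y = λ·(19 - 17) - 8 ≡ 1. → (17, 1)
8P: (17, 1) + (6, 22). λ = (22 - 1)/(6 - 17) ≡ 21/18 mod 29. 18⁻¹ ≡ 21 (mod 29), so λ ≡ 6.
  x = λ² - 17 - 6 = 36 - 23 ≡ 13; y = λ·(17 - 13) - 1 ≡ 23. → (13, 23)
9P: (13, 23) + (6, 22). λ = (22 - 23)/(6 - 13) ≡ 28/22 mod 29. 22⁻¹ ≡ 4 (mod 29) since 22·4 = 88 ≡ 1, so λ ≡ 25.
  x = λ² - 13 - 6 = 625 - 19 ≡ 26; y = λ·(13 - 26) - 23 ≡ 0. → (26, 0)
10P: (26, 0) + (6, 22). λ = (22 - 0)/(6 - 26) ≡ 22/9 mod 29. 9⁻¹ ≡ 13 (mod 29), so λ ≡ 25.
  x = λ² - 26 - 6 = 625 - 32 ≡ 13; y = λ·(26 - 13) - 0 ≡ 6. → (13, 6)
11P: (13, 6) + (6, 22). λ = (22 - 6)/(6 - 13) ≡ 16/22 mod 29. 22⁻¹ ≡ 4 (mod 29), so λ ≡ 6.
  x = λ² - 13 - 6 = 36 - 19 ≡ 17; y = λ·(13 - 17) - 6 ≡ 28. → (17, 28)
12P: (17, 28) + (6, 22). λ = (22 - 28)/(6 - 17) ≡ 23/18 mod 29. 18⁻¹ ≡ 21 (mod 29), so λ ≡ 19.
  x = λ² - 17 - 6 = 361 - 23 ≡ 19; y = λ·(17 - 19) - 28 ≡ 21. → (19, 21)

(19, 21)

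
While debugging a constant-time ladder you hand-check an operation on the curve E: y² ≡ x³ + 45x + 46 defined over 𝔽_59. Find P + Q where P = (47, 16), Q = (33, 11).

(30, 28)

(47, 16) + (33, 11). λ = (11 - 16)/(33 - 47) ≡ 54/45 mod 59. 45⁻¹ ≡ 21 (mod 59), so λ ≡ 13.
  x = λ² - 47 - 33 = 169 - 80 ≡ 30; y = λ·(47 - 30) - 16 ≡ 28. → (30, 28)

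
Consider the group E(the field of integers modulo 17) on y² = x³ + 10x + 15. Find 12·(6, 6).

Write P = (6, 6).
Repeated addition: build up to 12P.
2P: tangent at (6, 6): λ = (3·6² + 10)/(2·6) ≡ 16/12. 12⁻¹ ≡ 10 (mod 17), so λ ≡ 16·10 ≡ 7.
  x = λ² - 6 - 6 = 49 - 12 ≡ 3; y = λ·(6 - 3) - 6 ≡ 15. → (3, 15)
3P: (3, 15) + (6, 6). λ = (6 - 15)/(6 - 3) ≡ 8/3 mod 17. 3⁻¹ ≡ 6 (mod 17), so λ ≡ 14.
  x = λ² - 3 - 6 = 196 - 9 ≡ 0; y = λ·(3 - 0) - 15 ≡ 10. → (0, 10)
4P: (0, 10) + (6, 6). λ = (6 - 10)/(6 - 0) ≡ 13/6 mod 17. 6⁻¹ ≡ 3 (mod 17), so λ ≡ 5.
  x = λ² - 0 - 6 = 25 - 6 ≡ 2; y = λ·(0 - 2) - 10 ≡ 14. → (2, 14)
5P: (2, 14) + (6, 6). λ = (6 - 14)/(6 - 2) ≡ 9/4 mod 17. 4⁻¹ ≡ 13 (mod 17), so λ ≡ 15.
  x = λ² - 2 - 6 = 225 - 8 ≡ 13; y = λ·(2 - 13) - 14 ≡ 8. → (13, 8)
6P: (13, 8) + (6, 6). λ = (6 - 8)/(6 - 13) ≡ 15/10 mod 17. 10⁻¹ ≡ 12 (mod 17) since 10·12 = 120 ≡ 1, so λ ≡ 10.
  x = λ² - 13 - 6 = 100 - 19 ≡ 13; y = λ·(13 - 13) - 8 ≡ 9. → (13, 9)
7P: (13, 9) + (6, 6). λ = (6 - 9)/(6 - 13) ≡ 14/10 mod 17. 10⁻¹ ≡ 12 (mod 17) since 10·12 = 120 ≡ 1, so λ ≡ 15.
  x = λ² - 13 - 6 = 225 - 19 ≡ 2; y = λ·(13 - 2) - 9 ≡ 3. → (2, 3)
8P: (2, 3) + (6, 6). λ = (6 - 3)/(6 - 2) ≡ 3/4 mod 17. 4⁻¹ ≡ 13 (mod 17), so λ ≡ 5.
  x = λ² - 2 - 6 = 25 - 8 ≡ 0; y = λ·(2 - 0) - 3 ≡ 7. → (0, 7)
9P: (0, 7) + (6, 6). λ = (6 - 7)/(6 - 0) ≡ 16/6 mod 17. 6⁻¹ ≡ 3 (mod 17) since 6·3 = 18 ≡ 1, so λ ≡ 14.
  x = λ² - 0 - 6 = 196 - 6 ≡ 3; y = λ·(0 - 3) - 7 ≡ 2. → (3, 2)
10P: (3, 2) + (6, 6). λ = (6 - 2)/(6 - 3) ≡ 4/3 mod 17. 3⁻¹ ≡ 6 (mod 17), so λ ≡ 7.
  x = λ² - 3 - 6 = 49 - 9 ≡ 6; y = λ·(3 - 6) - 2 ≡ 11. → (6, 11)
11P: (6, 11) + (6, 6): same x and y₁ ≡ -y₂, so the sum is ∞.
12P: ∞ + (6, 6) = (6, 6) (identity).

(6, 6)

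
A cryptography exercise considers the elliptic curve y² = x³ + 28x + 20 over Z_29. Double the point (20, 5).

tangent at (20, 5): λ = (3·20² + 28)/(2·5) ≡ 10/10. 10⁻¹ ≡ 3 (mod 29), so λ ≡ 10·3 ≡ 1.
  x = λ² - 20 - 20 = 1 - 40 ≡ 19; y = λ·(20 - 19) - 5 ≡ 25. → (19, 25)

(19, 25)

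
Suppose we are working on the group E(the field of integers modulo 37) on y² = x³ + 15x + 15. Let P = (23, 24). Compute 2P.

(29, 7)

tangent at (23, 24): λ = (3·23² + 15)/(2·24) ≡ 11/11. 11⁻¹ ≡ 27 (mod 37), so λ ≡ 11·27 ≡ 1.
  x = λ² - 23 - 23 = 1 - 46 ≡ 29; y = λ·(23 - 29) - 24 ≡ 7. → (29, 7)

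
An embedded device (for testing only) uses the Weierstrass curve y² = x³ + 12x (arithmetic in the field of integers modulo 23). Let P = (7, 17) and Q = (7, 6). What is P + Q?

The two points share x = 7 and their y-coordinates satisfy 17 + 6 ≡ 0 (mod 23), so they are inverses. Their sum is O.

O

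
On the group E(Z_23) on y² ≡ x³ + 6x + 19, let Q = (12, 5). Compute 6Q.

(8, 21)

Double-and-add on 6 = (110)₂. Start with Q = (12, 5) for the leading 1-bit.
double: tangent at (12, 5): λ = (3·12² + 6)/(2·5) ≡ 1/10. 10⁻¹ ≡ 7 (mod 23), so λ ≡ 1·7 ≡ 7.
  x = λ² - 12 - 12 = 49 - 24 ≡ 2; y = λ·(12 - 2) - 5 ≡ 19. → (2, 19)
add Q: (2, 19) + (12, 5). λ = (5 - 19)/(12 - 2) ≡ 9/10 mod 23. 10⁻¹ ≡ 7 (mod 23) since 10·7 = 70 ≡ 1, so λ ≡ 17.
  x = λ² - 2 - 12 = 289 - 14 ≡ 22; y = λ·(2 - 22) - 19 ≡ 9. → (22, 9)
double: tangent at (22, 9): λ = (3·22² + 6)/(2·9) ≡ 9/18. 18⁻¹ ≡ 9 (mod 23), so λ ≡ 9·9 ≡ 12.
  x = λ² - 22 - 22 = 144 - 44 ≡ 8; y = λ·(22 - 8) - 9 ≡ 21. → (8, 21)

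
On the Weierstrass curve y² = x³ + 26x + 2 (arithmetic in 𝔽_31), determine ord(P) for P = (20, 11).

2P: tangent at (20, 11): λ = (3·20² + 26)/(2·11) ≡ 17/22. 22⁻¹ ≡ 24 (mod 31) since 22·24 = 528 ≡ 1, so λ ≡ 17·24 ≡ 5.
  x = λ² - 20 - 20 = 25 - 40 ≡ 16; y = λ·(20 - 16) - 11 ≡ 9. → (16, 9)
3P: (16, 9) + (20, 11). λ = (11 - 9)/(20 - 16) ≡ 2/4 mod 31. 4⁻¹ ≡ 8 (mod 31), so λ ≡ 16.
  x = λ² - 16 - 20 = 256 - 36 ≡ 3; y = λ·(16 - 3) - 9 ≡ 13. → (3, 13)
4P: (3, 13) + (20, 11). λ = (11 - 13)/(20 - 3) ≡ 29/17 mod 31. 17⁻¹ ≡ 11 (mod 31) since 17·11 = 187 ≡ 1, so λ ≡ 9.
  x = λ² - 3 - 20 = 81 - 23 ≡ 27; y = λ·(3 - 27) - 13 ≡ 19. → (27, 19)
5P: (27, 19) + (20, 11). λ = (11 - 19)/(20 - 27) ≡ 23/24 mod 31. 24⁻¹ ≡ 22 (mod 31) since 24·22 = 528 ≡ 1, so λ ≡ 10.
  x = λ² - 27 - 20 = 100 - 47 ≡ 22; y = λ·(27 - 22) - 19 ≡ 0. → (22, 0)
6P: (22, 0) + (20, 11). λ = (11 - 0)/(20 - 22) ≡ 11/29 mod 31. 29⁻¹ ≡ 15 (mod 31), so λ ≡ 10.
  x = λ² - 22 - 20 = 100 - 42 ≡ 27; y = λ·(22 - 27) - 0 ≡ 12. → (27, 12)
7P: (27, 12) + (20, 11). λ = (11 - 12)/(20 - 27) ≡ 30/24 mod 31. 24⁻¹ ≡ 22 (mod 31) since 24·22 = 528 ≡ 1, so λ ≡ 9.
  x = λ² - 27 - 20 = 81 - 47 ≡ 3; y = λ·(27 - 3) - 12 ≡ 18. → (3, 18)
8P: (3, 18) + (20, 11). λ = (11 - 18)/(20 - 3) ≡ 24/17 mod 31. 17⁻¹ ≡ 11 (mod 31), so λ ≡ 16.
  x = λ² - 3 - 20 = 256 - 23 ≡ 16; y = λ·(3 - 16) - 18 ≡ 22. → (16, 22)
9P: (16, 22) + (20, 11). λ = (11 - 22)/(20 - 16) ≡ 20/4 mod 31. 4⁻¹ ≡ 8 (mod 31), so λ ≡ 5.
  x = λ² - 16 - 20 = 25 - 36 ≡ 20; y = λ·(16 - 20) - 22 ≡ 20. → (20, 20)
10P: (20, 20) + (20, 11): same x and y₁ ≡ -y₂, so the sum is 𝒪.
10P = 𝒪, so the order is 10.

10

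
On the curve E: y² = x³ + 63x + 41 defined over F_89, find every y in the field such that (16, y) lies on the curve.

28, 61

x³ + 63x + 41 = 5145 ≡ 72 (mod 89).
Square roots of 72 mod 89: 28 and 61 (since 28² = 784 ≡ 72).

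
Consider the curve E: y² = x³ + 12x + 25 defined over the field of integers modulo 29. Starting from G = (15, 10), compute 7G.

(15, 19)

Double-and-add on 7 = (111)₂. Start with G = (15, 10) for the leading 1-bit.
double: tangent at (15, 10): λ = (3·15² + 12)/(2·10) ≡ 20/20. 20⁻¹ ≡ 16 (mod 29), so λ ≡ 20·16 ≡ 1.
  x = λ² - 15 - 15 = 1 - 30 ≡ 0; y = λ·(15 - 0) - 10 ≡ 5. → (0, 5)
add G: (0, 5) + (15, 10). λ = (10 - 5)/(15 - 0) ≡ 5/15 mod 29. 15⁻¹ ≡ 2 (mod 29), so λ ≡ 10.
  x = λ² - 0 - 15 = 100 - 15 ≡ 27; y = λ·(0 - 27) - 5 ≡ 15. → (27, 15)
double: tangent at (27, 15): λ = (3·27² + 12)/(2·15) ≡ 24/1. 1⁻¹ ≡ 1 (mod 29), so λ ≡ 24·1 ≡ 24.
  x = λ² - 27 - 27 = 576 - 54 ≡ 0; y = λ·(27 - 0) - 15 ≡ 24. → (0, 24)
add G: (0, 24) + (15, 10). λ = (10 - 24)/(15 - 0) ≡ 15/15 mod 29. 15⁻¹ ≡ 2 (mod 29), so λ ≡ 1.
  x = λ² - 0 - 15 = 1 - 15 ≡ 15; y = λ·(0 - 15) - 24 ≡ 19. → (15, 19)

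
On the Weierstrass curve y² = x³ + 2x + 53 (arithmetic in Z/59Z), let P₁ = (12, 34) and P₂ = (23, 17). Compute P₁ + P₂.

(12, 34) + (23, 17). λ = (17 - 34)/(23 - 12) ≡ 42/11 mod 59. 11⁻¹ ≡ 43 (mod 59) since 11·43 = 473 ≡ 1, so λ ≡ 36.
  x = λ² - 12 - 23 = 1296 - 35 ≡ 22; y = λ·(12 - 22) - 34 ≡ 19. → (22, 19)

(22, 19)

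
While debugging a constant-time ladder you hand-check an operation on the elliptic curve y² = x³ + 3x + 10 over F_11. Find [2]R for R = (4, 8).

(1, 5)

tangent at (4, 8): λ = (3·4² + 3)/(2·8) ≡ 7/5. 5⁻¹ ≡ 9 (mod 11) since 5·9 = 45 ≡ 1, so λ ≡ 7·9 ≡ 8.
  x = λ² - 4 - 4 = 64 - 8 ≡ 1; y = λ·(4 - 1) - 8 ≡ 5. → (1, 5)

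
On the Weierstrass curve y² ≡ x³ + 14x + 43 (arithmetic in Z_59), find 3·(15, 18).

Write Q = (15, 18).
Repeated addition: build up to 3Q.
2Q: tangent at (15, 18): λ = (3·15² + 14)/(2·18) ≡ 40/36. 36⁻¹ ≡ 41 (mod 59) since 36·41 = 1476 ≡ 1, so λ ≡ 40·41 ≡ 47.
  x = λ² - 15 - 15 = 2209 - 30 ≡ 55; y = λ·(15 - 55) - 18 ≡ 49. → (55, 49)
3Q: (55, 49) + (15, 18). λ = (18 - 49)/(15 - 55) ≡ 28/19 mod 59. 19⁻¹ ≡ 28 (mod 59), so λ ≡ 17.
  x = λ² - 55 - 15 = 289 - 70 ≡ 42; y = λ·(55 - 42) - 49 ≡ 54. → (42, 54)

(42, 54)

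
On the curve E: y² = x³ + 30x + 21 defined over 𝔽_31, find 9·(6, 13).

(19, 14)

Write G = (6, 13).
Double-and-add on 9 = (1001)₂. Start with G = (6, 13) for the leading 1-bit.
double: tangent at (6, 13): λ = (3·6² + 30)/(2·13) ≡ 14/26. 26⁻¹ ≡ 6 (mod 31), so λ ≡ 14·6 ≡ 22.
  x = λ² - 6 - 6 = 484 - 12 ≡ 7; y = λ·(6 - 7) - 13 ≡ 27. → (7, 27)
double: tangent at (7, 27): λ = (3·7² + 30)/(2·27) ≡ 22/23. 23⁻¹ ≡ 27 (mod 31), so λ ≡ 22·27 ≡ 5.
  x = λ² - 7 - 7 = 25 - 14 ≡ 11; y = λ·(7 - 11) - 27 ≡ 15. → (11, 15)
double: tangent at (11, 15): λ = (3·11² + 30)/(2·15) ≡ 21/30. 30⁻¹ ≡ 30 (mod 31), so λ ≡ 21·30 ≡ 10.
  x = λ² - 11 - 11 = 100 - 22 ≡ 16; y = λ·(11 - 16) - 15 ≡ 28. → (16, 28)
add G: (16, 28) + (6, 13). λ = (13 - 28)/(6 - 16) ≡ 16/21 mod 31. 21⁻¹ ≡ 3 (mod 31), so λ ≡ 17.
  x = λ² - 16 - 6 = 289 - 22 ≡ 19; y = λ·(16 - 19) - 28 ≡ 14. → (19, 14)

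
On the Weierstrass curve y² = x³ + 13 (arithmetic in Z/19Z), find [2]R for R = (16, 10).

(13, 14)

tangent at (16, 10): λ = (3·16² + 0)/(2·10) ≡ 8/1. 1⁻¹ ≡ 1 (mod 19), so λ ≡ 8·1 ≡ 8.
  x = λ² - 16 - 16 = 64 - 32 ≡ 13; y = λ·(16 - 13) - 10 ≡ 14. → (13, 14)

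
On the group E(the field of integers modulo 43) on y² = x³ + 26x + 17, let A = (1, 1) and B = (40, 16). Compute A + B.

(1, 1) + (40, 16). λ = (16 - 1)/(40 - 1) ≡ 15/39 mod 43. 39⁻¹ ≡ 32 (mod 43), so λ ≡ 7.
  x = λ² - 1 - 40 = 49 - 41 ≡ 8; y = λ·(1 - 8) - 1 ≡ 36. → (8, 36)

(8, 36)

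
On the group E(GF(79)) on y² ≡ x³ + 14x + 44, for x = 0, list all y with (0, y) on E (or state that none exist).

x³ + 14x + 44 = 44 ≡ 44 (mod 79).
Square roots of 44 mod 79: 26 and 53 (since 26² = 676 ≡ 44).

26, 53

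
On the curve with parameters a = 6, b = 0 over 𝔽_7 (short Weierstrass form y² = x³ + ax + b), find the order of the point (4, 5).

2P: tangent at (4, 5): λ = (3·4² + 6)/(2·5) ≡ 5/3. 3⁻¹ ≡ 5 (mod 7) since 3·5 = 15 ≡ 1, so λ ≡ 5·5 ≡ 4.
  x = λ² - 4 - 4 = 16 - 8 ≡ 1; y = λ·(4 - 1) - 5 ≡ 0. → (1, 0)
3P: (1, 0) + (4, 5). λ = (5 - 0)/(4 - 1) ≡ 5/3 mod 7. 3⁻¹ ≡ 5 (mod 7), so λ ≡ 4.
  x = λ² - 1 - 4 = 16 - 5 ≡ 4; y = λ·(1 - 4) - 0 ≡ 2. → (4, 2)
4P: (4, 2) + (4, 5): same x and y₁ ≡ -y₂, so the sum is 𝒪.
4P = 𝒪, so the order is 4.

4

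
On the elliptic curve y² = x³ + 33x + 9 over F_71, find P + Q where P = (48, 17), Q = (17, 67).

(48, 17) + (17, 67). λ = (67 - 17)/(17 - 48) ≡ 50/40 mod 71. 40⁻¹ ≡ 16 (mod 71), so λ ≡ 19.
  x = λ² - 48 - 17 = 361 - 65 ≡ 12; y = λ·(48 - 12) - 17 ≡ 28. → (12, 28)

(12, 28)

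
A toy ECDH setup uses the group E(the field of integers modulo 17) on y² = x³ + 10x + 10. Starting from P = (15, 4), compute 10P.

(16, 13)

Repeated addition: build up to 10P.
2P: tangent at (15, 4): λ = (3·15² + 10)/(2·4) ≡ 5/8. 8⁻¹ ≡ 15 (mod 17) since 8·15 = 120 ≡ 1, so λ ≡ 5·15 ≡ 7.
  x = λ² - 15 - 15 = 49 - 30 ≡ 2; y = λ·(15 - 2) - 4 ≡ 2. → (2, 2)
3P: (2, 2) + (15, 4). λ = (4 - 2)/(15 - 2) ≡ 2/13 mod 17. 13⁻¹ ≡ 4 (mod 17), so λ ≡ 8.
  x = λ² - 2 - 15 = 64 - 17 ≡ 13; y = λ·(2 - 13) - 2 ≡ 12. → (13, 12)
4P: (13, 12) + (15, 4). λ = (4 - 12)/(15 - 13) ≡ 9/2 mod 17. 2⁻¹ ≡ 9 (mod 17) since 2·9 = 18 ≡ 1, so λ ≡ 13.
  x = λ² - 13 - 15 = 169 - 28 ≡ 5; y = λ·(13 - 5) - 12 ≡ 7. → (5, 7)
5P: (5, 7) + (15, 4). λ = (4 - 7)/(15 - 5) ≡ 14/10 mod 17. 10⁻¹ ≡ 12 (mod 17) since 10·12 = 120 ≡ 1, so λ ≡ 15.
  x = λ² - 5 - 15 = 225 - 20 ≡ 1; y = λ·(5 - 1) - 7 ≡ 2. → (1, 2)
6P: (1, 2) + (15, 4). λ = (4 - 2)/(15 - 1) ≡ 2/14 mod 17. 14⁻¹ ≡ 11 (mod 17) since 14·11 = 154 ≡ 1, so λ ≡ 5.
  x = λ² - 1 - 15 = 25 - 16 ≡ 9; y = λ·(1 - 9) - 2 ≡ 9. → (9, 9)
7P: (9, 9) + (15, 4). λ = (4 - 9)/(15 - 9) ≡ 12/6 mod 17. 6⁻¹ ≡ 3 (mod 17), so λ ≡ 2.
  x = λ² - 9 - 15 = 4 - 24 ≡ 14; y = λ·(9 - 14) - 9 ≡ 15. → (14, 15)
8P: (14, 15) + (15, 4). λ = (4 - 15)/(15 - 14) ≡ 6/1 mod 17. 1⁻¹ ≡ 1 (mod 17) since 1·1 = 1 ≡ 1, so λ ≡ 6.
  x = λ² - 14 - 15 = 36 - 29 ≡ 7; y = λ·(14 - 7) - 15 ≡ 10. → (7, 10)
9P: (7, 10) + (15, 4). λ = (4 - 10)/(15 - 7) ≡ 11/8 mod 17. 8⁻¹ ≡ 15 (mod 17), so λ ≡ 12.
  x = λ² - 7 - 15 = 144 - 22 ≡ 3; y = λ·(7 - 3) - 10 ≡ 4. → (3, 4)
10P: (3, 4) + (15, 4). λ = (4 - 4)/(15 - 3) ≡ 0/12 mod 17. 12⁻¹ ≡ 10 (mod 17) since 12·10 = 120 ≡ 1, so λ ≡ 0.
  x = λ² - 3 - 15 = 0 - 18 ≡ 16; y = λ·(3 - 16) - 4 ≡ 13. → (16, 13)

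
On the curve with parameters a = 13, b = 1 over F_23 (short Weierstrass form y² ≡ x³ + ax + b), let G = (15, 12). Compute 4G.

Double-and-add on 4 = (100)₂. Start with G = (15, 12) for the leading 1-bit.
double: tangent at (15, 12): λ = (3·15² + 13)/(2·12) ≡ 21/1. 1⁻¹ ≡ 1 (mod 23) since 1·1 = 1 ≡ 1, so λ ≡ 21·1 ≡ 21.
  x = λ² - 15 - 15 = 441 - 30 ≡ 20; y = λ·(15 - 20) - 12 ≡ 21. → (20, 21)
double: tangent at (20, 21): λ = (3·20² + 13)/(2·21) ≡ 17/19. 19⁻¹ ≡ 17 (mod 23) since 19·17 = 323 ≡ 1, so λ ≡ 17·17 ≡ 13.
  x = λ² - 20 - 20 = 169 - 40 ≡ 14; y = λ·(20 - 14) - 21 ≡ 11. → (14, 11)

(14, 11)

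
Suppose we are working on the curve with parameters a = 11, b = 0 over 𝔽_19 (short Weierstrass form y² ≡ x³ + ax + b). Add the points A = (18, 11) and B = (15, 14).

(6, 15)

(18, 11) + (15, 14). λ = (14 - 11)/(15 - 18) ≡ 3/16 mod 19. 16⁻¹ ≡ 6 (mod 19), so λ ≡ 18.
  x = λ² - 18 - 15 = 324 - 33 ≡ 6; y = λ·(18 - 6) - 11 ≡ 15. → (6, 15)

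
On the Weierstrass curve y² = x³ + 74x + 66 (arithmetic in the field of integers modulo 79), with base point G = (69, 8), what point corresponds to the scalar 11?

(23, 49)

Double-and-add on 11 = (1011)₂. Start with G = (69, 8) for the leading 1-bit.
double: tangent at (69, 8): λ = (3·69² + 74)/(2·8) ≡ 58/16. 16⁻¹ ≡ 5 (mod 79), so λ ≡ 58·5 ≡ 53.
  x = λ² - 69 - 69 = 2809 - 138 ≡ 64; y = λ·(69 - 64) - 8 ≡ 20. → (64, 20)
double: tangent at (64, 20): λ = (3·64² + 74)/(2·20) ≡ 38/40. 40⁻¹ ≡ 2 (mod 79) since 40·2 = 80 ≡ 1, so λ ≡ 38·2 ≡ 76.
  x = λ² - 64 - 64 = 5776 - 128 ≡ 39; y = λ·(64 - 39) - 20 ≡ 63. → (39, 63)
add G: (39, 63) + (69, 8). λ = (8 - 63)/(69 - 39) ≡ 24/30 mod 79. 30⁻¹ ≡ 29 (mod 79), so λ ≡ 64.
  x = λ² - 39 - 69 = 4096 - 108 ≡ 38; y = λ·(39 - 38) - 63 ≡ 1. → (38, 1)
double: tangent at (38, 1): λ = (3·38² + 74)/(2·1) ≡ 61/2. 2⁻¹ ≡ 40 (mod 79) since 2·40 = 80 ≡ 1, so λ ≡ 61·40 ≡ 70.
  x = λ² - 38 - 38 = 4900 - 76 ≡ 5; y = λ·(38 - 5) - 1 ≡ 18. → (5, 18)
add G: (5, 18) + (69, 8). λ = (8 - 18)/(69 - 5) ≡ 69/64 mod 79. 64⁻¹ ≡ 21 (mod 79), so λ ≡ 27.
  x = λ² - 5 - 69 = 729 - 74 ≡ 23; y = λ·(5 - 23) - 18 ≡ 49. → (23, 49)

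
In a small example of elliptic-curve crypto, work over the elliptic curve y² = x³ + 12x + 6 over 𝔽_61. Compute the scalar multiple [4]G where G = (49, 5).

Double-and-add on 4 = (100)₂. Start with G = (49, 5) for the leading 1-bit.
double: tangent at (49, 5): λ = (3·49² + 12)/(2·5) ≡ 17/10. 10⁻¹ ≡ 55 (mod 61), so λ ≡ 17·55 ≡ 20.
  x = λ² - 49 - 49 = 400 - 98 ≡ 58; y = λ·(49 - 58) - 5 ≡ 59. → (58, 59)
double: tangent at (58, 59): λ = (3·58² + 12)/(2·59) ≡ 39/57. 57⁻¹ ≡ 15 (mod 61), so λ ≡ 39·15 ≡ 36.
  x = λ² - 58 - 58 = 1296 - 116 ≡ 21; y = λ·(58 - 21) - 59 ≡ 53. → (21, 53)

(21, 53)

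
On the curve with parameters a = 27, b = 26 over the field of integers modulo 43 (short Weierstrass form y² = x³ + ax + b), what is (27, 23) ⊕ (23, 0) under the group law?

(27, 23) + (23, 0). λ = (0 - 23)/(23 - 27) ≡ 20/39 mod 43. 39⁻¹ ≡ 32 (mod 43) since 39·32 = 1248 ≡ 1, so λ ≡ 38.
  x = λ² - 27 - 23 = 1444 - 50 ≡ 18; y = λ·(27 - 18) - 23 ≡ 18. → (18, 18)

(18, 18)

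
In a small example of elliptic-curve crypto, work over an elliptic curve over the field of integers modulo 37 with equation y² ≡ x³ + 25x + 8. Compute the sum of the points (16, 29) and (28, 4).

(31, 30)

(16, 29) + (28, 4). λ = (4 - 29)/(28 - 16) ≡ 12/12 mod 37. 12⁻¹ ≡ 34 (mod 37) since 12·34 = 408 ≡ 1, so λ ≡ 1.
  x = λ² - 16 - 28 = 1 - 44 ≡ 31; y = λ·(16 - 31) - 29 ≡ 30. → (31, 30)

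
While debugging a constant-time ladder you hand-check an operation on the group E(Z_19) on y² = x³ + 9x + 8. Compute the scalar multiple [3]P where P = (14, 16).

Repeated addition: build up to 3P.
2P: tangent at (14, 16): λ = (3·14² + 9)/(2·16) ≡ 8/13. 13⁻¹ ≡ 3 (mod 19) since 13·3 = 39 ≡ 1, so λ ≡ 8·3 ≡ 5.
  x = λ² - 14 - 14 = 25 - 28 ≡ 16; y = λ·(14 - 16) - 16 ≡ 12. → (16, 12)
3P: (16, 12) + (14, 16). λ = (16 - 12)/(14 - 16) ≡ 4/17 mod 19. 17⁻¹ ≡ 9 (mod 19), so λ ≡ 17.
  x = λ² - 16 - 14 = 289 - 30 ≡ 12; y = λ·(16 - 12) - 12 ≡ 18. → (12, 18)

(12, 18)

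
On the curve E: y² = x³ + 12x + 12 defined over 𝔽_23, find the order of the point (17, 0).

2

2P: (17, 0) + (17, 0): same x and y₁ ≡ -y₂, so the sum is ∞.
2P = ∞, so the order is 2.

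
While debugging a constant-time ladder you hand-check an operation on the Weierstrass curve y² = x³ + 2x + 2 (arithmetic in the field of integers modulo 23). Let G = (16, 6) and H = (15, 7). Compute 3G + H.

First 3G:
Repeated addition: build up to 3G.
2G: tangent at (16, 6): λ = (3·16² + 2)/(2·6) ≡ 11/12. 12⁻¹ ≡ 2 (mod 23) since 12·2 = 24 ≡ 1, so λ ≡ 11·2 ≡ 22.
  x = λ² - 16 - 16 = 484 - 32 ≡ 15; y = λ·(16 - 15) - 6 ≡ 16. → (15, 16)
3G: (15, 16) + (16, 6). λ = (6 - 16)/(16 - 15) ≡ 13/1 mod 23. 1⁻¹ ≡ 1 (mod 23) since 1·1 = 1 ≡ 1, so λ ≡ 13.
  x = λ² - 15 - 16 = 169 - 31 ≡ 0; y = λ·(15 - 0) - 16 ≡ 18. → (0, 18)
3G = (0, 18).
Finally 3G + H:
(0, 18) + (15, 7). λ = (7 - 18)/(15 - 0) ≡ 12/15 mod 23. 15⁻¹ ≡ 20 (mod 23) since 15·20 = 300 ≡ 1, so λ ≡ 10.
  x = λ² - 0 - 15 = 100 - 15 ≡ 16; y = λ·(0 - 16) - 18 ≡ 6. → (16, 6)

(16, 6)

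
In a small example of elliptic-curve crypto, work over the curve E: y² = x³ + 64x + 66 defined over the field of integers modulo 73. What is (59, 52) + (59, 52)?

(24, 13)

tangent at (59, 52): λ = (3·59² + 64)/(2·52) ≡ 68/31. 31⁻¹ ≡ 33 (mod 73) since 31·33 = 1023 ≡ 1, so λ ≡ 68·33 ≡ 54.
  x = λ² - 59 - 59 = 2916 - 118 ≡ 24; y = λ·(59 - 24) - 52 ≡ 13. → (24, 13)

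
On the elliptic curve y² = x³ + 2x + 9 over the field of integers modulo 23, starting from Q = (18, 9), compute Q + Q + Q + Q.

(1, 9)

Repeated addition: build up to 4Q.
2Q: tangent at (18, 9): λ = (3·18² + 2)/(2·9) ≡ 8/18. 18⁻¹ ≡ 9 (mod 23), so λ ≡ 8·9 ≡ 3.
  x = λ² - 18 - 18 = 9 - 36 ≡ 19; y = λ·(18 - 19) - 9 ≡ 11. → (19, 11)
3Q: (19, 11) + (18, 9). λ = (9 - 11)/(18 - 19) ≡ 21/22 mod 23. 22⁻¹ ≡ 22 (mod 23), so λ ≡ 2.
  x = λ² - 19 - 18 = 4 - 37 ≡ 13; y = λ·(19 - 13) - 11 ≡ 1. → (13, 1)
4Q: (13, 1) + (18, 9). λ = (9 - 1)/(18 - 13) ≡ 8/5 mod 23. 5⁻¹ ≡ 14 (mod 23) since 5·14 = 70 ≡ 1, so λ ≡ 20.
  x = λ² - 13 - 18 = 400 - 31 ≡ 1; y = λ·(13 - 1) - 1 ≡ 9. → (1, 9)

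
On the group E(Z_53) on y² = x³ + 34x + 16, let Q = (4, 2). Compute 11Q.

(50, 24)

Double-and-add on 11 = (1011)₂. Start with Q = (4, 2) for the leading 1-bit.
double: tangent at (4, 2): λ = (3·4² + 34)/(2·2) ≡ 29/4. 4⁻¹ ≡ 40 (mod 53) since 4·40 = 160 ≡ 1, so λ ≡ 29·40 ≡ 47.
  x = λ² - 4 - 4 = 2209 - 8 ≡ 28; y = λ·(4 - 28) - 2 ≡ 36. → (28, 36)
double: tangent at (28, 36): λ = (3·28² + 34)/(2·36) ≡ 1/19. 19⁻¹ ≡ 14 (mod 53), so λ ≡ 1·14 ≡ 14.
  x = λ² - 28 - 28 = 196 - 56 ≡ 34; y = λ·(28 - 34) - 36 ≡ 39. → (34, 39)
add Q: (34, 39) + (4, 2). λ = (2 - 39)/(4 - 34) ≡ 16/23 mod 53. 23⁻¹ ≡ 30 (mod 53), so λ ≡ 3.
  x = λ² - 34 - 4 = 9 - 38 ≡ 24; y = λ·(34 - 24) - 39 ≡ 44. → (24, 44)
double: tangent at (24, 44): λ = (3·24² + 34)/(2·44) ≡ 13/35. 35⁻¹ ≡ 50 (mod 53) since 35·50 = 1750 ≡ 1, so λ ≡ 13·50 ≡ 14.
  x = λ² - 24 - 24 = 196 - 48 ≡ 42; y = λ·(24 - 42) - 44 ≡ 22. → (42, 22)
add Q: (42, 22) + (4, 2). λ = (2 - 22)/(4 - 42) ≡ 33/15 mod 53. 15⁻¹ ≡ 46 (mod 53), so λ ≡ 34.
  x = λ² - 42 - 4 = 1156 - 46 ≡ 50; y = λ·(42 - 50) - 22 ≡ 24. → (50, 24)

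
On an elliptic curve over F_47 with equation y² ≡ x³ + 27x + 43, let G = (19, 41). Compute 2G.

tangent at (19, 41): λ = (3·19² + 27)/(2·41) ≡ 29/35. 35⁻¹ ≡ 43 (mod 47), so λ ≡ 29·43 ≡ 25.
  x = λ² - 19 - 19 = 625 - 38 ≡ 23; y = λ·(19 - 23) - 41 ≡ 0. → (23, 0)

(23, 0)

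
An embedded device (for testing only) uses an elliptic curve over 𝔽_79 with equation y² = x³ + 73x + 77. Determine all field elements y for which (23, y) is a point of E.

x³ + 73x + 77 = 13923 ≡ 19 (mod 79).
Square roots of 19 mod 79: 16 and 63 (since 16² = 256 ≡ 19).

16, 63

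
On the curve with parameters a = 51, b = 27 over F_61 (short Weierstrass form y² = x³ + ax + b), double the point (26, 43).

(31, 17)

tangent at (26, 43): λ = (3·26² + 51)/(2·43) ≡ 5/25. 25⁻¹ ≡ 22 (mod 61) since 25·22 = 550 ≡ 1, so λ ≡ 5·22 ≡ 49.
  x = λ² - 26 - 26 = 2401 - 52 ≡ 31; y = λ·(26 - 31) - 43 ≡ 17. → (31, 17)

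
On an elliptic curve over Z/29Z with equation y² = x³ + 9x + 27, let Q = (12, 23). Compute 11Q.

Double-and-add on 11 = (1011)₂. Start with Q = (12, 23) for the leading 1-bit.
double: tangent at (12, 23): λ = (3·12² + 9)/(2·23) ≡ 6/17. 17⁻¹ ≡ 12 (mod 29), so λ ≡ 6·12 ≡ 14.
  x = λ² - 12 - 12 = 196 - 24 ≡ 27; y = λ·(12 - 27) - 23 ≡ 28. → (27, 28)
double: tangent at (27, 28): λ = (3·27² + 9)/(2·28) ≡ 21/27. 27⁻¹ ≡ 14 (mod 29), so λ ≡ 21·14 ≡ 4.
  x = λ² - 27 - 27 = 16 - 54 ≡ 20; y = λ·(27 - 20) - 28 ≡ 0. → (20, 0)
add Q: (20, 0) + (12, 23). λ = (23 - 0)/(12 - 20) ≡ 23/21 mod 29. 21⁻¹ ≡ 18 (mod 29) since 21·18 = 378 ≡ 1, so λ ≡ 8.
  x = λ² - 20 - 12 = 64 - 32 ≡ 3; y = λ·(20 - 3) - 0 ≡ 20. → (3, 20)
double: tangent at (3, 20): λ = (3·3² + 9)/(2·20) ≡ 7/11. 11⁻¹ ≡ 8 (mod 29), so λ ≡ 7·8 ≡ 27.
  x = λ² - 3 - 3 = 729 - 6 ≡ 27; y = λ·(3 - 27) - 20 ≡ 28. → (27, 28)
add Q: (27, 28) + (12, 23). λ = (23 - 28)/(12 - 27) ≡ 24/14 mod 29. 14⁻¹ ≡ 27 (mod 29) since 14·27 = 378 ≡ 1, so λ ≡ 10.
  x = λ² - 27 - 12 = 100 - 39 ≡ 3; y = λ·(27 - 3) - 28 ≡ 9. → (3, 9)

(3, 9)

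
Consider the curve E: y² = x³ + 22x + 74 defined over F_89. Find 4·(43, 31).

(52, 7)

Write P = (43, 31).
Repeated addition: build up to 4P.
2P: tangent at (43, 31): λ = (3·43² + 22)/(2·31) ≡ 51/62. 62⁻¹ ≡ 56 (mod 89) since 62·56 = 3472 ≡ 1, so λ ≡ 51·56 ≡ 8.
  x = λ² - 43 - 43 = 64 - 86 ≡ 67; y = λ·(43 - 67) - 31 ≡ 44. → (67, 44)
3P: (67, 44) + (43, 31). λ = (31 - 44)/(43 - 67) ≡ 76/65 mod 89. 65⁻¹ ≡ 63 (mod 89), so λ ≡ 71.
  x = λ² - 67 - 43 = 5041 - 110 ≡ 36; y = λ·(67 - 36) - 44 ≡ 21. → (36, 21)
4P: (36, 21) + (43, 31). λ = (31 - 21)/(43 - 36) ≡ 10/7 mod 89. 7⁻¹ ≡ 51 (mod 89), so λ ≡ 65.
  x = λ² - 36 - 43 = 4225 - 79 ≡ 52; y = λ·(36 - 52) - 21 ≡ 7. → (52, 7)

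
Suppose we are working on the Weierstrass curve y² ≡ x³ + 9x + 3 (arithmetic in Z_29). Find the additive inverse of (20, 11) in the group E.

-(20, 11) = (20, -11 mod 29) = (20, 18).

(20, 18)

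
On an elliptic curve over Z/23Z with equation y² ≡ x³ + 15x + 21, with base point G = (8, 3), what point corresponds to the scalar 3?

Repeated addition: build up to 3G.
2G: tangent at (8, 3): λ = (3·8² + 15)/(2·3) ≡ 0/6. 6⁻¹ ≡ 4 (mod 23), so λ ≡ 0·4 ≡ 0.
  x = λ² - 8 - 8 = 0 - 16 ≡ 7; y = λ·(8 - 7) - 3 ≡ 20. → (7, 20)
3G: (7, 20) + (8, 3). λ = (3 - 20)/(8 - 7) ≡ 6/1 mod 23. 1⁻¹ ≡ 1 (mod 23), so λ ≡ 6.
  x = λ² - 7 - 8 = 36 - 15 ≡ 21; y = λ·(7 - 21) - 20 ≡ 11. → (21, 11)

(21, 11)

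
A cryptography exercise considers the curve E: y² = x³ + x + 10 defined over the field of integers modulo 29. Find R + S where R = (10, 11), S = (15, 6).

(10, 11) + (15, 6). λ = (6 - 11)/(15 - 10) ≡ 24/5 mod 29. 5⁻¹ ≡ 6 (mod 29), so λ ≡ 28.
  x = λ² - 10 - 15 = 784 - 25 ≡ 5; y = λ·(10 - 5) - 11 ≡ 13. → (5, 13)

(5, 13)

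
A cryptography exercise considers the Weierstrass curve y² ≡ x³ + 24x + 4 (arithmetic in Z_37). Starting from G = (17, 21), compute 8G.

Repeated addition: build up to 8G.
2G: tangent at (17, 21): λ = (3·17² + 24)/(2·21) ≡ 3/5. 5⁻¹ ≡ 15 (mod 37) since 5·15 = 75 ≡ 1, so λ ≡ 3·15 ≡ 8.
  x = λ² - 17 - 17 = 64 - 34 ≡ 30; y = λ·(17 - 30) - 21 ≡ 23. → (30, 23)
3G: (30, 23) + (17, 21). λ = (21 - 23)/(17 - 30) ≡ 35/24 mod 37. 24⁻¹ ≡ 17 (mod 37), so λ ≡ 3.
  x = λ² - 30 - 17 = 9 - 47 ≡ 36; y = λ·(30 - 36) - 23 ≡ 33. → (36, 33)
4G: (36, 33) + (17, 21). λ = (21 - 33)/(17 - 36) ≡ 25/18 mod 37. 18⁻¹ ≡ 35 (mod 37), so λ ≡ 24.
  x = λ² - 36 - 17 = 576 - 53 ≡ 5; y = λ·(36 - 5) - 33 ≡ 8. → (5, 8)
5G: (5, 8) + (17, 21). λ = (21 - 8)/(17 - 5) ≡ 13/12 mod 37. 12⁻¹ ≡ 34 (mod 37), so λ ≡ 35.
  x = λ² - 5 - 17 = 1225 - 22 ≡ 19; y = λ·(5 - 19) - 8 ≡ 20. → (19, 20)
6G: (19, 20) + (17, 21). λ = (21 - 20)/(17 - 19) ≡ 1/35 mod 37. 35⁻¹ ≡ 18 (mod 37), so λ ≡ 18.
  x = λ² - 19 - 17 = 324 - 36 ≡ 29; y = λ·(19 - 29) - 20 ≡ 22. → (29, 22)
7G: (29, 22) + (17, 21). λ = (21 - 22)/(17 - 29) ≡ 36/25 mod 37. 25⁻¹ ≡ 3 (mod 37) since 25·3 = 75 ≡ 1, so λ ≡ 34.
  x = λ² - 29 - 17 = 1156 - 46 ≡ 0; y = λ·(29 - 0) - 22 ≡ 2. → (0, 2)
8G: (0, 2) + (17, 21). λ = (21 - 2)/(17 - 0) ≡ 19/17 mod 37. 17⁻¹ ≡ 24 (mod 37) since 17·24 = 408 ≡ 1, so λ ≡ 12.
  x = λ² - 0 - 17 = 144 - 17 ≡ 16; y = λ·(0 - 16) - 2 ≡ 28. → (16, 28)

(16, 28)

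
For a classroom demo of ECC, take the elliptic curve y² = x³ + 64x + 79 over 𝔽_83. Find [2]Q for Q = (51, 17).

(10, 15)

tangent at (51, 17): λ = (3·51² + 64)/(2·17) ≡ 65/34. 34⁻¹ ≡ 22 (mod 83) since 34·22 = 748 ≡ 1, so λ ≡ 65·22 ≡ 19.
  x = λ² - 51 - 51 = 361 - 102 ≡ 10; y = λ·(51 - 10) - 17 ≡ 15. → (10, 15)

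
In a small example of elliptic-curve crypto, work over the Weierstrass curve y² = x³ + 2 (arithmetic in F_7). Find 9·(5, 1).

Write Q = (5, 1).
Double-and-add on 9 = (1001)₂. Start with Q = (5, 1) for the leading 1-bit.
double: tangent at (5, 1): λ = (3·5² + 0)/(2·1) ≡ 5/2. 2⁻¹ ≡ 4 (mod 7) since 2·4 = 8 ≡ 1, so λ ≡ 5·4 ≡ 6.
  x = λ² - 5 - 5 = 36 - 10 ≡ 5; y = λ·(5 - 5) - 1 ≡ 6. → (5, 6)
double: tangent at (5, 6): λ = (3·5² + 0)/(2·6) ≡ 5/5. 5⁻¹ ≡ 3 (mod 7) since 5·3 = 15 ≡ 1, so λ ≡ 5·3 ≡ 1.
  x = λ² - 5 - 5 = 1 - 10 ≡ 5; y = λ·(5 - 5) - 6 ≡ 1. → (5, 1)
double: tangent at (5, 1): λ = (3·5² + 0)/(2·1) ≡ 5/2. 2⁻¹ ≡ 4 (mod 7), so λ ≡ 5·4 ≡ 6.
  x = λ² - 5 - 5 = 36 - 10 ≡ 5; y = λ·(5 - 5) - 1 ≡ 6. → (5, 6)
add Q: (5, 6) + (5, 1): same x and y₁ ≡ -y₂, so the sum is 𝒪.

O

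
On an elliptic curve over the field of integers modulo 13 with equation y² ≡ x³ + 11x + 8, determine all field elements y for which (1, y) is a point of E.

none

x³ + 11x + 8 = 20 ≡ 7 (mod 13).
7 is a non-residue mod 13; no y exists.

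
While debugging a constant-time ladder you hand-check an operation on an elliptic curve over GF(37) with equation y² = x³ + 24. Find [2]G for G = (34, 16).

tangent at (34, 16): λ = (3·34² + 0)/(2·16) ≡ 27/32. 32⁻¹ ≡ 22 (mod 37), so λ ≡ 27·22 ≡ 2.
  x = λ² - 34 - 34 = 4 - 68 ≡ 10; y = λ·(34 - 10) - 16 ≡ 32. → (10, 32)

(10, 32)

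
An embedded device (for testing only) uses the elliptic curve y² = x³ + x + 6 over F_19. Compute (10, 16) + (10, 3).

O

The two points share x = 10 and their y-coordinates satisfy 16 + 3 ≡ 0 (mod 19), so they are inverses. Their sum is the point at infinity.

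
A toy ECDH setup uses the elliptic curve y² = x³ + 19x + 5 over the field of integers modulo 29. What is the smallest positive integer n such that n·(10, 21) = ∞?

2P: tangent at (10, 21): λ = (3·10² + 19)/(2·21) ≡ 0/13. 13⁻¹ ≡ 9 (mod 29) since 13·9 = 117 ≡ 1, so λ ≡ 0·9 ≡ 0.
  x = λ² - 10 - 10 = 0 - 20 ≡ 9; y = λ·(10 - 9) - 21 ≡ 8. → (9, 8)
3P: (9, 8) + (10, 21). λ = (21 - 8)/(10 - 9) ≡ 13/1 mod 29. 1⁻¹ ≡ 1 (mod 29) since 1·1 = 1 ≡ 1, so λ ≡ 13.
  x = λ² - 9 - 10 = 169 - 19 ≡ 5; y = λ·(9 - 5) - 8 ≡ 15. → (5, 15)
4P: (5, 15) + (10, 21). λ = (21 - 15)/(10 - 5) ≡ 6/5 mod 29. 5⁻¹ ≡ 6 (mod 29), so λ ≡ 7.
  x = λ² - 5 - 10 = 49 - 15 ≡ 5; y = λ·(5 - 5) - 15 ≡ 14. → (5, 14)
5P: (5, 14) + (10, 21). λ = (21 - 14)/(10 - 5) ≡ 7/5 mod 29. 5⁻¹ ≡ 6 (mod 29) since 5·6 = 30 ≡ 1, so λ ≡ 13.
  x = λ² - 5 - 10 = 169 - 15 ≡ 9; y = λ·(5 - 9) - 14 ≡ 21. → (9, 21)
6P: (9, 21) + (10, 21). λ = (21 - 21)/(10 - 9) ≡ 0/1 mod 29. 1⁻¹ ≡ 1 (mod 29) since 1·1 = 1 ≡ 1, so λ ≡ 0.
  x = λ² - 9 - 10 = 0 - 19 ≡ 10; y = λ·(9 - 10) - 21 ≡ 8. → (10, 8)
7P: (10, 8) + (10, 21): same x and y₁ ≡ -y₂, so the sum is ∞.
7P = ∞, so the order is 7.

7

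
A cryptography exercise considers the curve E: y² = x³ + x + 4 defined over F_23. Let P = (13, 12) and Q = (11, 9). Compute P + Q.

(13, 12) + (11, 9). λ = (9 - 12)/(11 - 13) ≡ 20/21 mod 23. 21⁻¹ ≡ 11 (mod 23), so λ ≡ 13.
  x = λ² - 13 - 11 = 169 - 24 ≡ 7; y = λ·(13 - 7) - 12 ≡ 20. → (7, 20)

(7, 20)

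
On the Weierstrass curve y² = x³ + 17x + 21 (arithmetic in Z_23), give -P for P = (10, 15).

-(10, 15) = (10, -15 mod 23) = (10, 8).

(10, 8)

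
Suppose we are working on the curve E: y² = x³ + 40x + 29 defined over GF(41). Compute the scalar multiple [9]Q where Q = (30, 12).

(8, 0)

Double-and-add on 9 = (1001)₂. Start with Q = (30, 12) for the leading 1-bit.
double: tangent at (30, 12): λ = (3·30² + 40)/(2·12) ≡ 34/24. 24⁻¹ ≡ 12 (mod 41) since 24·12 = 288 ≡ 1, so λ ≡ 34·12 ≡ 39.
  x = λ² - 30 - 30 = 1521 - 60 ≡ 26; y = λ·(30 - 26) - 12 ≡ 21. → (26, 21)
double: tangent at (26, 21): λ = (3·26² + 40)/(2·21) ≡ 18/1. 1⁻¹ ≡ 1 (mod 41) since 1·1 = 1 ≡ 1, so λ ≡ 18·1 ≡ 18.
  x = λ² - 26 - 26 = 324 - 52 ≡ 26; y = λ·(26 - 26) - 21 ≡ 20. → (26, 20)
double: tangent at (26, 20): λ = (3·26² + 40)/(2·20) ≡ 18/40. 40⁻¹ ≡ 40 (mod 41), so λ ≡ 18·40 ≡ 23.
  x = λ² - 26 - 26 = 529 - 52 ≡ 26; y = λ·(26 - 26) - 20 ≡ 21. → (26, 21)
add Q: (26, 21) + (30, 12). λ = (12 - 21)/(30 - 26) ≡ 32/4 mod 41. 4⁻¹ ≡ 31 (mod 41) since 4·31 = 124 ≡ 1, so λ ≡ 8.
  x = λ² - 26 - 30 = 64 - 56 ≡ 8; y = λ·(26 - 8) - 21 ≡ 0. → (8, 0)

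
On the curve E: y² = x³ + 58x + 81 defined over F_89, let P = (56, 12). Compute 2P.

(48, 58)

tangent at (56, 12): λ = (3·56² + 58)/(2·12) ≡ 32/24. 24⁻¹ ≡ 26 (mod 89) since 24·26 = 624 ≡ 1, so λ ≡ 32·26 ≡ 31.
  x = λ² - 56 - 56 = 961 - 112 ≡ 48; y = λ·(56 - 48) - 12 ≡ 58. → (48, 58)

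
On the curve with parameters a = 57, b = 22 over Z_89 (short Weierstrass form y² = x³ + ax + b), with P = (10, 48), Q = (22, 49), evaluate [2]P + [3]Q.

(70, 1)

First 2P:
Repeated addition: build up to 2P.
2P: tangent at (10, 48): λ = (3·10² + 57)/(2·48) ≡ 1/7. 7⁻¹ ≡ 51 (mod 89) since 7·51 = 357 ≡ 1, so λ ≡ 1·51 ≡ 51.
  x = λ² - 10 - 10 = 2601 - 20 ≡ 0; y = λ·(10 - 0) - 48 ≡ 17. → (0, 17)
2P = (0, 17).
Next 3Q:
Repeated addition: build up to 3Q.
2Q: tangent at (22, 49): λ = (3·22² + 57)/(2·49) ≡ 85/9. 9⁻¹ ≡ 10 (mod 89) since 9·10 = 90 ≡ 1, so λ ≡ 85·10 ≡ 49.
  x = λ² - 22 - 22 = 2401 - 44 ≡ 43; y = λ·(22 - 43) - 49 ≡ 79. → (43, 79)
3Q: (43, 79) + (22, 49). λ = (49 - 79)/(22 - 43) ≡ 59/68 mod 89. 68⁻¹ ≡ 72 (mod 89) since 68·72 = 4896 ≡ 1, so λ ≡ 65.
  x = λ² - 43 - 22 = 4225 - 65 ≡ 66; y = λ·(43 - 66) - 79 ≡ 28. → (66, 28)
3Q = (66, 28).
Finally 2P + 3Q:
(0, 17) + (66, 28). λ = (28 - 17)/(66 - 0) ≡ 11/66 mod 89. 66⁻¹ ≡ 58 (mod 89) since 66·58 = 3828 ≡ 1, so λ ≡ 15.
  x = λ² - 0 - 66 = 225 - 66 ≡ 70; y = λ·(0 - 70) - 17 ≡ 1. → (70, 1)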